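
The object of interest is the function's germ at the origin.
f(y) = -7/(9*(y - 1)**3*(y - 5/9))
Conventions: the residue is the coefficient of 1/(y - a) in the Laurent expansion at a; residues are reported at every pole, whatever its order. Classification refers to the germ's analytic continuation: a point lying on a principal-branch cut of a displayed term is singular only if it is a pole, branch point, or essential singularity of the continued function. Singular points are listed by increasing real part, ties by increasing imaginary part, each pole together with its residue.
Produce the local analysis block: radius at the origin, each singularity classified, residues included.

Radius of convergence at 0: 5/9.
At 5/9: a pole of order 1; residue 567/64.
At 1: a pole of order 3; residue -567/64.

Denominator factor (y - 1)^3: pole of order 3 at 1, modulus 1.
Denominator factor (y - 5/9): pole of order 1 at 5/9, modulus 5/9.
The radius of convergence is the smallest modulus among the singular points: 5/9.
At the order-1 pole 5/9 set g(y) = (y - (5/9))*f(y) = -7/(9*(y - 1)**3).
Simple pole: residue = g(a) at a = 5/9, which is 567/64.
At the order-3 pole 1 set g(y) = (y - (1))^3*f(y) = -7/(9*(y - 5/9)).
Order-3 pole: residue = g''(a)/2; g''(1) = -567/32, so the residue is -567/64.
List the singular points by increasing real part (a conjugate pair: the negative imaginary part first).


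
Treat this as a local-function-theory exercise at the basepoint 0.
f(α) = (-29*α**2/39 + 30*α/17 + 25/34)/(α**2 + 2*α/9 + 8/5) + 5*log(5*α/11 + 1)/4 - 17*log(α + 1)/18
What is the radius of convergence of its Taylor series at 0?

The radius of convergence is 1.

Denominator factor (α**2 + 2*α/9 + 8/5): discriminant -2572/405, complex-conjugate roots (-1/9) + ((1/45)*sqrt(3215))*i and (-1/9) - ((1/45)*sqrt(3215))*i; poles of order 1, moduli (2/5)*sqrt(10) and (2/5)*sqrt(10).
Branch term (-17/18)*log(1 - α/(-1)): its argument vanishes at α = -1, a logarithmic branch point, modulus 1.
Branch term (5/4)*log(1 - α/(-11/5)): its argument vanishes at α = -11/5, a logarithmic branch point, modulus 11/5.
The radius of convergence is the smallest modulus among the singular points: 1.


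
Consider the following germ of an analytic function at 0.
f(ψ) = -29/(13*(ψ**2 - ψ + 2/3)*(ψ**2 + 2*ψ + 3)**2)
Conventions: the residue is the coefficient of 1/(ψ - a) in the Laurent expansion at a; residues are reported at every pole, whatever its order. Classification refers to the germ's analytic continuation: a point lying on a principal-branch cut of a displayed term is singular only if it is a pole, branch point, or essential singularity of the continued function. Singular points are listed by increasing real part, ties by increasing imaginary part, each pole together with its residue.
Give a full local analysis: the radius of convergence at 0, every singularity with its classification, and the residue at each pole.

Denominator factor (ψ**2 - ψ + 2/3): discriminant -5/3, complex-conjugate roots (1/2) + ((1/6)*sqrt(15))*i and (1/2) - ((1/6)*sqrt(15))*i; poles of order 1, moduli (1/3)*sqrt(6) and (1/3)*sqrt(6).
Denominator factor (ψ**2 + 2*ψ + 3)^2: discriminant -8, complex-conjugate roots (-1) + (sqrt(2))*i and (-1) - (sqrt(2))*i; poles of order 2, moduli sqrt(3) and sqrt(3).
The radius of convergence is the smallest modulus among the singular points: (1/3)*sqrt(6).
The factor ψ**2 + 2*ψ + 3 splits as (ψ - a)(ψ - a') with a = (-1) - (sqrt(2))*i, a' = (-1) + (sqrt(2))*i. At the order-2 pole a set g(ψ) = (ψ - a)^2*f(ψ) = [-29/(13*(ψ**2 - ψ + 2/3))] / (ψ - a')^2.
Order-2 pole: residue = g'(a); g'((-1) - (sqrt(2))*i) = (-54027/716456) - ((62553/1432912)*sqrt(2))*i, so the residue is (-54027/716456) - ((62553/1432912)*sqrt(2))*i.
The factor ψ**2 + 2*ψ + 3 splits as (ψ - a)(ψ - a') with a = (-1) + (sqrt(2))*i, a' = (-1) - (sqrt(2))*i. At the order-2 pole a set g(ψ) = (ψ - a)^2*f(ψ) = [-29/(13*(ψ**2 - ψ + 2/3))] / (ψ - a')^2.
Order-2 pole: residue = g'(a); g'((-1) + (sqrt(2))*i) = (-54027/716456) + ((62553/1432912)*sqrt(2))*i, so the residue is (-54027/716456) + ((62553/1432912)*sqrt(2))*i.
The factor ψ**2 - ψ + 2/3 splits as (ψ - a)(ψ - a') with a = (1/2) - ((1/6)*sqrt(15))*i, a' = (1/2) + ((1/6)*sqrt(15))*i. At the order-1 pole a set g(ψ) = (ψ - a)*f(ψ) = [-29/(13*(ψ**2 + 2*ψ + 3)**2)] / (ψ - a').
Simple pole: residue = g(a) at a = (1/2) - ((1/6)*sqrt(15))*i, which is (54027/716456) - ((51417/3582280)*sqrt(15))*i.
The factor ψ**2 - ψ + 2/3 splits as (ψ - a)(ψ - a') with a = (1/2) + ((1/6)*sqrt(15))*i, a' = (1/2) - ((1/6)*sqrt(15))*i. At the order-1 pole a set g(ψ) = (ψ - a)*f(ψ) = [-29/(13*(ψ**2 + 2*ψ + 3)**2)] / (ψ - a').
Simple pole: residue = g(a) at a = (1/2) + ((1/6)*sqrt(15))*i, which is (54027/716456) + ((51417/3582280)*sqrt(15))*i.
List the singular points by increasing real part (a conjugate pair: the negative imaginary part first).

Radius of convergence at 0: (1/3)*sqrt(6).
At (-1) - (sqrt(2))*i: a pole of order 2; residue (-54027/716456) - ((62553/1432912)*sqrt(2))*i.
At (-1) + (sqrt(2))*i: a pole of order 2; residue (-54027/716456) + ((62553/1432912)*sqrt(2))*i.
At (1/2) - ((1/6)*sqrt(15))*i: a pole of order 1; residue (54027/716456) - ((51417/3582280)*sqrt(15))*i.
At (1/2) + ((1/6)*sqrt(15))*i: a pole of order 1; residue (54027/716456) + ((51417/3582280)*sqrt(15))*i.


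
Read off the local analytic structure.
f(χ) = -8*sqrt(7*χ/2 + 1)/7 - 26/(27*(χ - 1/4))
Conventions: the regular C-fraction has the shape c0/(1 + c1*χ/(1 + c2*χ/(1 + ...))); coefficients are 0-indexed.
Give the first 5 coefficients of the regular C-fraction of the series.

The regular C-fraction coefficients are [512/189, -1267/256, 10287/46336, -1300948/68961, 10298233015/495661188].

Taylor coefficients (expand at 0): a_0 = 512/189, a_1 = 362/27, a_2 = 6845/108, a_3 = 105173/432, a_4 = 6862049/6912.
c0 = a_0 = 512/189. Peel one level at a time: if S = 1 + c*χ/S' with S'(0) = 1, then c is the χ-coefficient of S and S' = c*χ/(S - 1).
S_1 = c0/f = 1 + (-1267/256)*χ + (72009/65536)*χ^2 + ...; c1 = -1267/256.
S_2 = c1*χ/(S_1 - 1) = 1 + (10287/46336)*χ + (8781399/2096704)*χ^2 + ...; c2 = 10287/46336.
S_3 = c2*χ/(S_2 - 1) = 1 + (-1300948/68961)*χ + (56896315/145161)*χ^2 + ...; c3 = -1300948/68961.
S_4 = c3*χ/(S_3 - 1) = 1 + (10298233015/495661188)*χ + ...; c4 = 10298233015/495661188.


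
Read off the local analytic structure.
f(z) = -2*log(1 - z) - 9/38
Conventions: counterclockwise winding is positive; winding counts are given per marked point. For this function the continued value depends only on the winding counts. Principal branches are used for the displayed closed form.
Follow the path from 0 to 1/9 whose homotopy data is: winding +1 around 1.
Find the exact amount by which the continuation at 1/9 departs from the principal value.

Continued minus principal equals -(4)*pi*i.

The rational part is single-valued and drops out of the difference; each branch term changes only by its own monodromy.
(-2)*log(1 - z/(1)): each positive loop around 1 adds 2*pi*i to the log, so winding +1 contributes (-2)*(1)*2*pi*i = -(4)*pi*i.
Summing the contributions at z = 1/9 gives -(4)*pi*i.


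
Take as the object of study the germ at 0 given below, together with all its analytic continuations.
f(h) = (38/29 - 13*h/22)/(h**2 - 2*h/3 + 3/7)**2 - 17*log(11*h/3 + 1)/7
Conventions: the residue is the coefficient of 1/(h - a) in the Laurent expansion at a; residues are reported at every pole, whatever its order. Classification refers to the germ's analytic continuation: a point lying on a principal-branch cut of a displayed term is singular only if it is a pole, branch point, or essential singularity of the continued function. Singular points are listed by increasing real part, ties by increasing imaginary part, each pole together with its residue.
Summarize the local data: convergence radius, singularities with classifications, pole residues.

Denominator factor (h**2 - 2*h/3 + 3/7)^2: discriminant -80/63, complex-conjugate roots (1/3) + ((2/21)*sqrt(35))*i and (1/3) - ((2/21)*sqrt(35))*i; poles of order 2, moduli (1/7)*sqrt(21) and (1/7)*sqrt(21).
Branch term (-17/7)*log(1 - h/(-3/11)): its argument vanishes at h = -3/11, a logarithmic branch point, modulus 3/11.
The radius of convergence is the smallest modulus among the singular points: 3/11.
The branch term is analytic at (1/3) - ((2/21)*sqrt(35))*i and contributes nothing to the residue; only the rational part matters.
The factor h**2 - 2*h/3 + 3/7 splits as (h - a)(h - a') with a = (1/3) - ((2/21)*sqrt(35))*i, a' = (1/3) + ((2/21)*sqrt(35))*i. At the order-2 pole a set g(h) = (h - a)^2*(rational part) = [38/29 - 13*h/22] / (h - a')^2.
Order-2 pole: residue = g'(a); g'((1/3) - ((2/21)*sqrt(35))*i) = ((134253/510400)*sqrt(35))*i, so the residue is ((134253/510400)*sqrt(35))*i.
The branch term is analytic at (1/3) + ((2/21)*sqrt(35))*i and contributes nothing to the residue; only the rational part matters.
The factor h**2 - 2*h/3 + 3/7 splits as (h - a)(h - a') with a = (1/3) + ((2/21)*sqrt(35))*i, a' = (1/3) - ((2/21)*sqrt(35))*i. At the order-2 pole a set g(h) = (h - a)^2*(rational part) = [38/29 - 13*h/22] / (h - a')^2.
Order-2 pole: residue = g'(a); g'((1/3) + ((2/21)*sqrt(35))*i) = -((134253/510400)*sqrt(35))*i, so the residue is -((134253/510400)*sqrt(35))*i.
List the singular points by increasing real part (a conjugate pair: the negative imaginary part first).

Radius of convergence at 0: 3/11.
At -3/11: a logarithmic branch point.
At (1/3) - ((2/21)*sqrt(35))*i: a pole of order 2; residue ((134253/510400)*sqrt(35))*i.
At (1/3) + ((2/21)*sqrt(35))*i: a pole of order 2; residue -((134253/510400)*sqrt(35))*i.


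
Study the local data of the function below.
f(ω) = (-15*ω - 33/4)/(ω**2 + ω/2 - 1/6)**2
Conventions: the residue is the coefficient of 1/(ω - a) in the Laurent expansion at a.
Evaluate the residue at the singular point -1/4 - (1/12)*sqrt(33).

The factor ω**2 + ω/2 - 1/6 splits as (ω - a)(ω - a') with a = -1/4 - (1/12)*sqrt(33), a' = -1/4 + (1/12)*sqrt(33). At the order-2 pole a set g(ω) = (ω - a)^2*f(ω) = [-15*ω - 33/4] / (ω - a')^2.
Order-2 pole: residue = g'(a); g'(-1/4 - (1/12)*sqrt(33)) = -(216/121)*sqrt(33), so the residue is -(216/121)*sqrt(33).

The residue is -(216/121)*sqrt(33).


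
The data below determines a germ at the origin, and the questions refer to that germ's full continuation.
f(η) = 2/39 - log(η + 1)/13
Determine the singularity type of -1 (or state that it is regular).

The term (-1/13)*log(1 - η/(-1)) has argument 1 - -1/(-1) = 0 at -1: a logarithmic (infinitely-sheeted) branch point; the remaining terms are analytic or single-valued there.

The point is a logarithmic branch point.


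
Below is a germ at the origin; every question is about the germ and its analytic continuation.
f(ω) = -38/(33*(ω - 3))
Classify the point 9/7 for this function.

Denominator factors: ω - 3 = -12/7 at ω = 9/7 — none vanishes.
So the germ continues analytically to 9/7.

The point is a regular point.


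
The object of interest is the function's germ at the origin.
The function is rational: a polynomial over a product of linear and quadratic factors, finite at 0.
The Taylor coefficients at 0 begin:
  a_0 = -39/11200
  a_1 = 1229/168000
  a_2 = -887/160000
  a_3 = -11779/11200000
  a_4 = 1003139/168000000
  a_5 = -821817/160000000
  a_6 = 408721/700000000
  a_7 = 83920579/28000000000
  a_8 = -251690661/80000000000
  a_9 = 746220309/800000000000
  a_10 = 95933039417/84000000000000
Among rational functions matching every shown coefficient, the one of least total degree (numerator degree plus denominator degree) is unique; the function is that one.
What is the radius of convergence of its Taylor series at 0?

No rational of total degree below 9 reproduces all 11 coefficients; solving the [1/8] Pade equations on them gives f(δ) = (-δ/9 - 13/35)/((δ**2 + 3*δ/2 + 5/3)*(δ**2 + 2*δ + 4)**3), whose expansion matches every shown term.
Denominator factor (δ**2 + 3*δ/2 + 5/3): discriminant -53/12, complex-conjugate roots (-3/4) + ((1/12)*sqrt(159))*i and (-3/4) - ((1/12)*sqrt(159))*i; poles of order 1, moduli (1/3)*sqrt(15) and (1/3)*sqrt(15).
Denominator factor (δ**2 + 2*δ + 4)^3: discriminant -12, complex-conjugate roots (-1) + (sqrt(3))*i and (-1) - (sqrt(3))*i; poles of order 3, moduli 2 and 2.
The radius of convergence is the smallest modulus among the singular points: (1/3)*sqrt(15).

The radius of convergence is (1/3)*sqrt(15).


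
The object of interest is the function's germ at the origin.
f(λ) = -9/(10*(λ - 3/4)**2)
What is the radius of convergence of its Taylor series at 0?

Denominator factor (λ - 3/4)^2: pole of order 2 at 3/4, modulus 3/4.
The radius of convergence is the smallest modulus among the singular points: 3/4.

The radius of convergence is 3/4.


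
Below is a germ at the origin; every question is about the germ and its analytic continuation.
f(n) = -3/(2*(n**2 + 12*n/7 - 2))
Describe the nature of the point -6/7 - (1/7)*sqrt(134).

The denominator factor n**2 + 12*n/7 - 2 vanishes at -6/7 - (1/7)*sqrt(134) and appears to the power 1; the numerator there equals -3/2, nonzero, and no other factor vanishes.
Hence a pole whose order is the multiplicity, 1.

The point is a pole of order 1.


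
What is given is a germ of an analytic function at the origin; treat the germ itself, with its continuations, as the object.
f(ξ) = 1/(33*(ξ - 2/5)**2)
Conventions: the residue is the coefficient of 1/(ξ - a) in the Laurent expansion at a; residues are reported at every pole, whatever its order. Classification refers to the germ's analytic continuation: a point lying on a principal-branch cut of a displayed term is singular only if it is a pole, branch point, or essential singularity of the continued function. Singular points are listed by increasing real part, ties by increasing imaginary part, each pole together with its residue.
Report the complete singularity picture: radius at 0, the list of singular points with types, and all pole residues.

Denominator factor (ξ - 2/5)^2: pole of order 2 at 2/5, modulus 2/5.
The radius of convergence is the smallest modulus among the singular points: 2/5.
At the order-2 pole 2/5 set g(ξ) = (ξ - (2/5))^2*f(ξ) = 1/33.
Order-2 pole: residue = g'(a); g'(2/5) = 0, so the residue is 0.

Radius of convergence at 0: 2/5.
At 2/5: a pole of order 2; residue 0.


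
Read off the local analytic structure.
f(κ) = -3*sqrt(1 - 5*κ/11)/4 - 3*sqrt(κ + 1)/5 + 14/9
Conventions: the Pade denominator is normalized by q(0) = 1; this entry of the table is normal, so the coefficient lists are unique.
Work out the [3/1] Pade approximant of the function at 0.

The Pade approximant has numerator coefficients [37/180, 15947/670560, -411219/181945280, 298561803/8005592320]; denominator coefficients [1, 308445/413512].

Taylor coefficients needed (expand at 0): a_0 = 37/180, a_1 = -57/440, a_2 = 1827/19360, a_3 = -14097/425920, a_4 = 185067/7496192.
Write the denominator as Q(κ) = 1 + q1*κ. Requiring Q*f - P = O(κ^5) with deg P <= 3 kills the coefficients of κ^4..κ^4 in Q*f:
  κ^4: a_4 + q1*a_3 = 0, i.e. 185067/7496192 + (-14097/425920)*q1 = 0.
Solving this linear system: q1 = 308445/413512.
The numerator is Q*f truncated at degree 3: P0 = a_0 = 37/180; P1 = a_1 + q1*a_0 = 15947/670560; P2 = a_2 + q1*a_1 = -411219/181945280; P3 = a_3 + q1*a_2 = 298561803/8005592320.


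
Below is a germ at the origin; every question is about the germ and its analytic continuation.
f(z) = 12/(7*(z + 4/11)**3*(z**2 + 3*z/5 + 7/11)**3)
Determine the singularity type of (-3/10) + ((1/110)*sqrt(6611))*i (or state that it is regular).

The denominator factor z**2 + 3*z/5 + 7/11 vanishes at (-3/10) + ((1/110)*sqrt(6611))*i and appears to the power 3; the numerator there equals 12/7, nonzero, and no other factor vanishes.
Hence a pole whose order is the multiplicity, 3.

The point is a pole of order 3.


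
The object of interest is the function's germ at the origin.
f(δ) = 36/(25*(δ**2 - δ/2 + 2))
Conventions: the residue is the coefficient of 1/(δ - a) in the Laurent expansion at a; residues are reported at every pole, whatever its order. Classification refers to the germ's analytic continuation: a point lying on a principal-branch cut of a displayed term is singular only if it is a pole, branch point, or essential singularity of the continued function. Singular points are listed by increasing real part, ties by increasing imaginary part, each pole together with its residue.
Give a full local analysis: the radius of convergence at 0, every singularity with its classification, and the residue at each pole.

Denominator factor (δ**2 - δ/2 + 2): discriminant -31/4, complex-conjugate roots (1/4) + ((1/4)*sqrt(31))*i and (1/4) - ((1/4)*sqrt(31))*i; poles of order 1, moduli sqrt(2) and sqrt(2).
The radius of convergence is the smallest modulus among the singular points: sqrt(2).
The factor δ**2 - δ/2 + 2 splits as (δ - a)(δ - a') with a = (1/4) - ((1/4)*sqrt(31))*i, a' = (1/4) + ((1/4)*sqrt(31))*i. At the order-1 pole a set g(δ) = (δ - a)*f(δ) = [36/25] / (δ - a').
Simple pole: residue = g(a) at a = (1/4) - ((1/4)*sqrt(31))*i, which is ((72/775)*sqrt(31))*i.
The factor δ**2 - δ/2 + 2 splits as (δ - a)(δ - a') with a = (1/4) + ((1/4)*sqrt(31))*i, a' = (1/4) - ((1/4)*sqrt(31))*i. At the order-1 pole a set g(δ) = (δ - a)*f(δ) = [36/25] / (δ - a').
Simple pole: residue = g(a) at a = (1/4) + ((1/4)*sqrt(31))*i, which is -((72/775)*sqrt(31))*i.
List the singular points by increasing real part (a conjugate pair: the negative imaginary part first).

Radius of convergence at 0: sqrt(2).
At (1/4) - ((1/4)*sqrt(31))*i: a pole of order 1; residue ((72/775)*sqrt(31))*i.
At (1/4) + ((1/4)*sqrt(31))*i: a pole of order 1; residue -((72/775)*sqrt(31))*i.


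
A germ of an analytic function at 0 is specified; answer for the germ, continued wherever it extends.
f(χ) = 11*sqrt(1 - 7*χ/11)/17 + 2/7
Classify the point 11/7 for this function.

The term (11/17)*sqrt(1 - χ/(11/7)) has argument 1 - 11/7/(11/7) = 0 at 11/7: a square-root (algebraic, two-sheeted) branch point; the remaining terms are analytic or single-valued there.

The point is an algebraic (square-root) branch point.


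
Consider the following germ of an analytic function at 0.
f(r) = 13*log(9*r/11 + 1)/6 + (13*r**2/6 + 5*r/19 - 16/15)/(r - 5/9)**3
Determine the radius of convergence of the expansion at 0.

The radius of convergence is 5/9.

Denominator factor (r - 5/9)^3: pole of order 3 at 5/9, modulus 5/9.
Branch term (13/6)*log(1 - r/(-11/9)): its argument vanishes at r = -11/9, a logarithmic branch point, modulus 11/9.
The radius of convergence is the smallest modulus among the singular points: 5/9.


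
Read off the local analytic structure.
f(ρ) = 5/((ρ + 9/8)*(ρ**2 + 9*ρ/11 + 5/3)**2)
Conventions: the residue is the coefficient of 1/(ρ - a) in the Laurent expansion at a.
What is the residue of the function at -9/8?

The residue is 22302720/18054001.


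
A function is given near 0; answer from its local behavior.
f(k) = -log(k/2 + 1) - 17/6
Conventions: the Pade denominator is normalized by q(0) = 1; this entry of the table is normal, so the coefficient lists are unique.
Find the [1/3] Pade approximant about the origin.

Taylor coefficients needed (expand at 0): a_0 = -17/6, a_1 = -1/2, a_2 = 1/8, a_3 = -1/24, a_4 = 1/64.
Write the denominator as Q(k) = 1 + q1*k + q2*k^2 + q3*k^3. Requiring Q*f - P = O(k^5) with deg P <= 1 kills the coefficients of k^2..k^4 in Q*f:
  k^2: a_2 + q1*a_1 + q2*a_0 = 0, i.e. 1/8 + (-1/2)*q1 + (-17/6)*q2 = 0.
  k^3: a_3 + q1*a_2 + q2*a_1 + q3*a_0 = 0, i.e. -1/24 + (1/8)*q1 + (-1/2)*q2 + (-17/6)*q3 = 0.
  k^4: a_4 + q1*a_3 + q2*a_2 + q3*a_1 = 0, i.e. 1/64 + (-1/24)*q1 + (1/8)*q2 + (-1/2)*q3 = 0.
Solving this linear system: q1 = 1797/5624, q2 = -69/5624, q3 = 35/22496.
The numerator is Q*f truncated at degree 1: P0 = a_0 = -17/6; P1 = a_1 + q1*a_0 = -15807/11248.

The Pade approximant has numerator coefficients [-17/6, -15807/11248]; denominator coefficients [1, 1797/5624, -69/5624, 35/22496].


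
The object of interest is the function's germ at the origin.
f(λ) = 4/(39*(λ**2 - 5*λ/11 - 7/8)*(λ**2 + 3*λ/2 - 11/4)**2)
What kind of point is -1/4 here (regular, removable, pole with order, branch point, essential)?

The point is a regular point.

Denominator factors: λ**2 + 3*λ/2 - 11/4 = -49/16 at λ = -1/4; λ**2 - 5*λ/11 - 7/8 = -123/176 at λ = -1/4 — none vanishes.
So the germ continues analytically to -1/4.


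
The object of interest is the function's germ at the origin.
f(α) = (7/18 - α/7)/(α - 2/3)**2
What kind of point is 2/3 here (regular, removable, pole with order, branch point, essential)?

The denominator factor α - 2/3 vanishes at 2/3 and appears to the power 2; the numerator there equals 37/126, nonzero, and no other factor vanishes.
Hence a pole whose order is the multiplicity, 2.

The point is a pole of order 2.


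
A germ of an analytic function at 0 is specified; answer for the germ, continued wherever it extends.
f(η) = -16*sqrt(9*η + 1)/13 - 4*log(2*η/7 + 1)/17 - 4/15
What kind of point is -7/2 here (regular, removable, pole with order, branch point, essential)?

The term (-4/17)*log(1 - η/(-7/2)) has argument 1 - -7/2/(-7/2) = 0 at -7/2: a logarithmic (infinitely-sheeted) branch point; the remaining terms are analytic or single-valued there.

The point is a logarithmic branch point.


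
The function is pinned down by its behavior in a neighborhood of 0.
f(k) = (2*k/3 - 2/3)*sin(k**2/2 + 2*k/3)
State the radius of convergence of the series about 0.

The factor sin(k**2/2 + 2*k/3) is entire and contributes no finite singular point.
The polynomial part has no poles.
No finite singular points: the Taylor series at 0 converges everywhere.

The radius of convergence is infinite.


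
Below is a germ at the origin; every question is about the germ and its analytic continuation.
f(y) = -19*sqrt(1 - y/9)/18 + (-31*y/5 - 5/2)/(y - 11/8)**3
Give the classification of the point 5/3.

Denominator factors: y - 11/8 = 7/24 at y = 5/3 — none vanishes.
Branch term sqrt(1 - y/(9)): argument at 5/3 is 22/27, nonzero, so 5/3 is not its branch point (a point on a principal cut is still regular for the continued germ).
So the germ continues analytically to 5/3.

The point is a regular point.


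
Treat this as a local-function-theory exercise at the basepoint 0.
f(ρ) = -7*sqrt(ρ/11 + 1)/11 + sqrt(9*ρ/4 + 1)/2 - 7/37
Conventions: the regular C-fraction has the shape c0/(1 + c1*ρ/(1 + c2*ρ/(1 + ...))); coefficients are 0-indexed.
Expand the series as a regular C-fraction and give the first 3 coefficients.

The regular C-fraction coefficients are [-265/814, 38221/23320, -50454031/48179120].


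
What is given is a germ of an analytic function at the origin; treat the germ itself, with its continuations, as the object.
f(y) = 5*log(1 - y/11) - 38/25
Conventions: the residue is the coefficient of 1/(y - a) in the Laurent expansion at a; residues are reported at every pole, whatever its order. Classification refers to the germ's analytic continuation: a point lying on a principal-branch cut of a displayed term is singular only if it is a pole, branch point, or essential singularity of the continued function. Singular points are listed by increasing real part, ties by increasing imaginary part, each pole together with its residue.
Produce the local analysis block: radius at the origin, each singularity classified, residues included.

Radius of convergence at 0: 11.
At 11: a logarithmic branch point.

Branch term (5)*log(1 - y/(11)): its argument vanishes at y = 11, a logarithmic branch point, modulus 11.
The radius of convergence is the smallest modulus among the singular points: 11.


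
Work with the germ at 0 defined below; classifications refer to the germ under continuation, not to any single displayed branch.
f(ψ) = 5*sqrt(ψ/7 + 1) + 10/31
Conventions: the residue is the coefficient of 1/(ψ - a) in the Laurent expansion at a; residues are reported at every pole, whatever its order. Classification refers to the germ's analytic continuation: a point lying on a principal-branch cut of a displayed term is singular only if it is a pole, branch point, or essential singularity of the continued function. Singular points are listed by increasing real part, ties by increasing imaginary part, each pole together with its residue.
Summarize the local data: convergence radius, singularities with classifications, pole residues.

Radius of convergence at 0: 7.
At -7: an algebraic (square-root) branch point.

Branch term (5)*sqrt(1 - ψ/(-7)): its argument vanishes at ψ = -7, a square-root branch point, modulus 7.
The radius of convergence is the smallest modulus among the singular points: 7.


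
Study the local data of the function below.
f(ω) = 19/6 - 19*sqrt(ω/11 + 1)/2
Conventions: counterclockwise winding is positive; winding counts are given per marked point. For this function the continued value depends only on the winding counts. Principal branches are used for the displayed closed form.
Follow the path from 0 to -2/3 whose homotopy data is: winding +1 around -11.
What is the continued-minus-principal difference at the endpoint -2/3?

The rational part is single-valued and drops out of the difference; each branch term changes only by its own monodromy.
(-19/2)*sqrt(1 - ω/(-11)): winding +1 is odd, the square root flips sign, contributing -2*(-19/2)*sqrt(1 - (-2/3)/(-11)) = -2*(-19/2)*sqrt(31/33) = (19/33)*sqrt(1023).
Summing the contributions at ω = -2/3 gives (19/33)*sqrt(1023).

Continued minus principal equals (19/33)*sqrt(1023).


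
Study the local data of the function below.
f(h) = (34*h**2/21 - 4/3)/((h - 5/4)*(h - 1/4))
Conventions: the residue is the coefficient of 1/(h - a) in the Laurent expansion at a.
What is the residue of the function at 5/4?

At the order-1 pole 5/4 set g(h) = (h - (5/4))*f(h) = (34*h**2/21 - 4/3)/(h - 1/4).
Simple pole: residue = g(a) at a = 5/4, which is 67/56.

The residue is 67/56.


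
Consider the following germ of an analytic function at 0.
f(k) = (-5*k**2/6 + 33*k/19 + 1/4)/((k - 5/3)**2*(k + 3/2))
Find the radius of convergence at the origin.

The radius of convergence is 3/2.

Denominator factor (k - 5/3)^2: pole of order 2 at 5/3, modulus 5/3.
Denominator factor (k + 3/2): pole of order 1 at -3/2, modulus 3/2.
The radius of convergence is the smallest modulus among the singular points: 3/2.


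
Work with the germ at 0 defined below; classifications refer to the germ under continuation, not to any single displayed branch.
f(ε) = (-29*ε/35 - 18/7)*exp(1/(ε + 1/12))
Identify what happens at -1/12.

The exponent 1/(ε - (-1/12)) has a pole at -1/12, so exp(1/(ε - (-1/12))) takes every nonzero value near it: an essential singularity (not a pole of any order).

The point is an essential singularity.


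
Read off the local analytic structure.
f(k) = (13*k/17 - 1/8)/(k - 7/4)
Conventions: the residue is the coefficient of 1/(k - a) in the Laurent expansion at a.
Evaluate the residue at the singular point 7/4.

At the order-1 pole 7/4 set g(k) = (k - (7/4))*f(k) = 13*k/17 - 1/8.
Simple pole: residue = g(a) at a = 7/4, which is 165/136.

The residue is 165/136.


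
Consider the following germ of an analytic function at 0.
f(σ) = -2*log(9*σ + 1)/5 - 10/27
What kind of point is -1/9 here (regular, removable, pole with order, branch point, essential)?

The term (-2/5)*log(1 - σ/(-1/9)) has argument 1 - -1/9/(-1/9) = 0 at -1/9: a logarithmic (infinitely-sheeted) branch point; the remaining terms are analytic or single-valued there.

The point is a logarithmic branch point.


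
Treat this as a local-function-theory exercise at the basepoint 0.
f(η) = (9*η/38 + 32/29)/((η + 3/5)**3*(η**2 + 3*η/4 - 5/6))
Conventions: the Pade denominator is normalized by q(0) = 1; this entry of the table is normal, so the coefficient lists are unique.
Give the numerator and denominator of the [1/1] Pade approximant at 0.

The Pade approximant has numerator coefficients [-1600/261, 997752575/351439371]; denominator coefficients [1, 2425309/708690].

Taylor coefficients needed (expand at 0): a_0 = -1600/261, a_1 = 118115/4959, a_2 = -2425309/29754.
Write the denominator as Q(η) = 1 + q1*η. Requiring Q*f - P = O(η^3) with deg P <= 1 kills the coefficients of η^2..η^2 in Q*f:
  η^2: a_2 + q1*a_1 = 0, i.e. -2425309/29754 + (118115/4959)*q1 = 0.
Solving this linear system: q1 = 2425309/708690.
The numerator is Q*f truncated at degree 1: P0 = a_0 = -1600/261; P1 = a_1 + q1*a_0 = 997752575/351439371.


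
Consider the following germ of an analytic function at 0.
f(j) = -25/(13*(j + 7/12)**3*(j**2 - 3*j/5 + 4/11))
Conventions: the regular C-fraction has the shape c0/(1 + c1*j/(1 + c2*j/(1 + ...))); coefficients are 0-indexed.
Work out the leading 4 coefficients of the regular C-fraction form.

The regular C-fraction coefficients are [-118800/4459, 489/140, -3019/3423, -6429971/10334037].

Taylor coefficients (expand at 0): a_0 = -118800/4459, a_1 = 2904660/31213, a_2 = -53086077/218491, a_3 = 20966337513/30588740.
c0 = a_0 = -118800/4459. Peel one level at a time: if S = 1 + c*j/S' with S'(0) = 1, then c is the j-coefficient of S and S' = c*j/(S - 1).
S_1 = c0/f = 1 + (489/140)*j + (3019/980)*j^2 + ...; c1 = 489/140.
S_2 = c1*j/(S_1 - 1) = 1 + (-3019/3423)*j + (-6429971/11716929)*j^2 + ...; c2 = -3019/3423.
S_3 = c2*j/(S_2 - 1) = 1 + (-6429971/10334037)*j + ...; c3 = -6429971/10334037.


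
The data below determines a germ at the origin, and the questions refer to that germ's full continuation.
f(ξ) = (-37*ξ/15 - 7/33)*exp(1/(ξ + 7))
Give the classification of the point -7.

The point is an essential singularity.

The exponent 1/(ξ - (-7)) has a pole at -7, so exp(1/(ξ - (-7))) takes every nonzero value near it: an essential singularity (not a pole of any order).


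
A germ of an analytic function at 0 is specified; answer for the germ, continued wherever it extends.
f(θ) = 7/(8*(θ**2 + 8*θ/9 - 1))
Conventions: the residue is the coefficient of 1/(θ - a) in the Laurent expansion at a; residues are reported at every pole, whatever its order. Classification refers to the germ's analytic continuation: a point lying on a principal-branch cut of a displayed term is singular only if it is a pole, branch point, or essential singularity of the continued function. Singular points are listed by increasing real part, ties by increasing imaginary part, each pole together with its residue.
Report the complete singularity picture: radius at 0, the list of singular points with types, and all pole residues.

Denominator factor (θ**2 + 8*θ/9 - 1): discriminant 388/81, real irrational roots -4/9 + (1/9)*sqrt(97) and -4/9 - (1/9)*sqrt(97); poles of order 1, moduli -4/9 + (1/9)*sqrt(97) and 4/9 + (1/9)*sqrt(97).
The radius of convergence is the smallest modulus among the singular points: -4/9 + (1/9)*sqrt(97).
The factor θ**2 + 8*θ/9 - 1 splits as (θ - a)(θ - a') with a = -4/9 - (1/9)*sqrt(97), a' = -4/9 + (1/9)*sqrt(97). At the order-1 pole a set g(θ) = (θ - a)*f(θ) = [7/8] / (θ - a').
Simple pole: residue = g(a) at a = -4/9 - (1/9)*sqrt(97), which is -(63/1552)*sqrt(97).
The factor θ**2 + 8*θ/9 - 1 splits as (θ - a)(θ - a') with a = -4/9 + (1/9)*sqrt(97), a' = -4/9 - (1/9)*sqrt(97). At the order-1 pole a set g(θ) = (θ - a)*f(θ) = [7/8] / (θ - a').
Simple pole: residue = g(a) at a = -4/9 + (1/9)*sqrt(97), which is (63/1552)*sqrt(97).
List the singular points by increasing real part (a conjugate pair: the negative imaginary part first).

Radius of convergence at 0: -4/9 + (1/9)*sqrt(97).
At -4/9 - (1/9)*sqrt(97): a pole of order 1; residue -(63/1552)*sqrt(97).
At -4/9 + (1/9)*sqrt(97): a pole of order 1; residue (63/1552)*sqrt(97).


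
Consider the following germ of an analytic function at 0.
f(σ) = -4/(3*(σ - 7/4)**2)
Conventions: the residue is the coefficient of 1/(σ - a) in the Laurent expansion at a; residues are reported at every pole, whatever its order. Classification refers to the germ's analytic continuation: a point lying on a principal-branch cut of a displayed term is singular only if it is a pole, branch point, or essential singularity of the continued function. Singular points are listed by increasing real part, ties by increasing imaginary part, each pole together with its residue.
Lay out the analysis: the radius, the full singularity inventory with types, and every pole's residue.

Denominator factor (σ - 7/4)^2: pole of order 2 at 7/4, modulus 7/4.
The radius of convergence is the smallest modulus among the singular points: 7/4.
At the order-2 pole 7/4 set g(σ) = (σ - (7/4))^2*f(σ) = -4/3.
Order-2 pole: residue = g'(a); g'(7/4) = 0, so the residue is 0.

Radius of convergence at 0: 7/4.
At 7/4: a pole of order 2; residue 0.


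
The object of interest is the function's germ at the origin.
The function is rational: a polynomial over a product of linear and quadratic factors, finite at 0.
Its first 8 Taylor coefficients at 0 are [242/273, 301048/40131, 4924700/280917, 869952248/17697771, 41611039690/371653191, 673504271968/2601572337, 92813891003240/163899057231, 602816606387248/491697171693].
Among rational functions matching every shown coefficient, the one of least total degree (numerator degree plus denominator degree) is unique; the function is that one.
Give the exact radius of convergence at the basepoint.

The radius of convergence is -1/3 + (1/33)*sqrt(814).

No rational of total degree below 5 reproduces all 8 coefficients; solving the [1/4] Pade equations on them gives f(h) = (16*h/7 + 14/39)/(h**2 + 2*h/3 - 7/11)**2, whose expansion matches every shown term.
Denominator factor (h**2 + 2*h/3 - 7/11)^2: discriminant 296/99, real irrational roots -1/3 + (1/33)*sqrt(814) and -1/3 - (1/33)*sqrt(814); poles of order 2, moduli -1/3 + (1/33)*sqrt(814) and 1/3 + (1/33)*sqrt(814).
The radius of convergence is the smallest modulus among the singular points: -1/3 + (1/33)*sqrt(814).


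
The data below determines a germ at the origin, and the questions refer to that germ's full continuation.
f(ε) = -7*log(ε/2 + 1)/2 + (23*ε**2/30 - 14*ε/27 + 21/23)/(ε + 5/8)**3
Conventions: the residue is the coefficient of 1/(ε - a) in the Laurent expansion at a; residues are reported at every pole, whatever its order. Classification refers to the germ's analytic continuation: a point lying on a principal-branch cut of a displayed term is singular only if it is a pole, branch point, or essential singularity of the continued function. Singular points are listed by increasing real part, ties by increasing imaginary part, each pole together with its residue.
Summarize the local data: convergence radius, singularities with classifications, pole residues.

Denominator factor (ε + 5/8)^3: pole of order 3 at -5/8, modulus 5/8.
Branch term (-7/2)*log(1 - ε/(-2)): its argument vanishes at ε = -2, a logarithmic branch point, modulus 2.
The radius of convergence is the smallest modulus among the singular points: 5/8.
The branch term is analytic at -5/8 and contributes nothing to the residue; only the rational part matters.
At the order-3 pole -5/8 set g(ε) = (ε - (-5/8))^3*(rational part) = 23*ε**2/30 - 14*ε/27 + 21/23.
Order-3 pole: residue = g''(a)/2; g''(-5/8) = 23/15, so the residue is 23/30.
List the singular points by increasing real part (a conjugate pair: the negative imaginary part first).

Radius of convergence at 0: 5/8.
At -2: a logarithmic branch point.
At -5/8: a pole of order 3; residue 23/30.


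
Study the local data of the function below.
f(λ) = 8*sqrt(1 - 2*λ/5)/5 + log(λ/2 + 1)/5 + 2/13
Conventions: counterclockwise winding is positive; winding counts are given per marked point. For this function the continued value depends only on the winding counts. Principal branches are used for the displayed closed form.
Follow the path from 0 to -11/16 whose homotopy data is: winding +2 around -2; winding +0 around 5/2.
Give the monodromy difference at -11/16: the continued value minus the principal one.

The rational part is single-valued and drops out of the difference; each branch term changes only by its own monodromy.
(8/5)*sqrt(1 - λ/(5/2)): winding +0 is even, the square root returns to the same sheet, contribution 0.
(1/5)*log(1 - λ/(-2)): each positive loop around -2 adds 2*pi*i to the log, so winding +2 contributes (1/5)*(2)*2*pi*i = (4/5)*pi*i.
Summing the contributions at λ = -11/16 gives (4/5)*pi*i.

Continued minus principal equals (4/5)*pi*i.


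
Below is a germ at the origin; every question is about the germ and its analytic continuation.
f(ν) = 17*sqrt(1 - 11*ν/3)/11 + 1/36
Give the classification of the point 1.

There is no denominator, hence no pole anywhere.
Branch term sqrt(1 - ν/(3/11)): argument at 1 is -8/3, nonzero, so 1 is not its branch point (a point on a principal cut is still regular for the continued germ).
So the germ continues analytically to 1.

The point is a regular point.


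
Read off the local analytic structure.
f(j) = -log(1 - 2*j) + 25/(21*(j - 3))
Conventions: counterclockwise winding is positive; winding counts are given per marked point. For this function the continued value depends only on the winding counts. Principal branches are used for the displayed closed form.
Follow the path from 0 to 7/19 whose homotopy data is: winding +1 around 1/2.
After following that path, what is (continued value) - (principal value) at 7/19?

Continued minus principal equals -(2)*pi*i.

The rational part is single-valued and drops out of the difference; each branch term changes only by its own monodromy.
(-1)*log(1 - j/(1/2)): each positive loop around 1/2 adds 2*pi*i to the log, so winding +1 contributes (-1)*(1)*2*pi*i = -(2)*pi*i.
Summing the contributions at j = 7/19 gives -(2)*pi*i.


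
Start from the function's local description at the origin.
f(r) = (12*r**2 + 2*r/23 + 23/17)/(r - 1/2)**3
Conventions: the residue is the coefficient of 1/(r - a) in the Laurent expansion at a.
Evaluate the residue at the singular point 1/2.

The residue is 12.

At the order-3 pole 1/2 set g(r) = (r - (1/2))^3*f(r) = 12*r**2 + 2*r/23 + 23/17.
Order-3 pole: residue = g''(a)/2; g''(1/2) = 24, so the residue is 12.


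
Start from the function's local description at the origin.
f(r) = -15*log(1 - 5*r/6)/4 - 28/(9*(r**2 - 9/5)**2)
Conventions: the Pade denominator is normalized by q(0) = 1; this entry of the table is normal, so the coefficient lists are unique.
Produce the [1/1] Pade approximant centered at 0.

Taylor coefficients needed (expand at 0): a_0 = -700/729, a_1 = 25/8, a_2 = 49375/209952.
Write the denominator as Q(r) = 1 + q1*r. Requiring Q*f - P = O(r^3) with deg P <= 1 kills the coefficients of r^2..r^2 in Q*f:
  r^2: a_2 + q1*a_1 = 0, i.e. 49375/209952 + (25/8)*q1 = 0.
Solving this linear system: q1 = -1975/26244.
The numerator is Q*f truncated at degree 1: P0 = a_0 = -700/729; P1 = a_1 + q1*a_0 = 122339225/38263752.

The Pade approximant has numerator coefficients [-700/729, 122339225/38263752]; denominator coefficients [1, -1975/26244].


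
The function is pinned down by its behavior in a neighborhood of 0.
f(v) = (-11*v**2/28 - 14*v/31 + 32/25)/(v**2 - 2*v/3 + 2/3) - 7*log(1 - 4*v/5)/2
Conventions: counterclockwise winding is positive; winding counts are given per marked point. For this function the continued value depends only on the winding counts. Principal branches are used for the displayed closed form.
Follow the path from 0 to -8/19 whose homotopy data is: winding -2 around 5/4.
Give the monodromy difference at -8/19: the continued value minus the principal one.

Continued minus principal equals (14)*pi*i.

The rational part is single-valued and drops out of the difference; each branch term changes only by its own monodromy.
(-7/2)*log(1 - v/(5/4)): each positive loop around 5/4 adds 2*pi*i to the log, so winding -2 contributes (-7/2)*(-2)*2*pi*i = (14)*pi*i.
Summing the contributions at v = -8/19 gives (14)*pi*i.


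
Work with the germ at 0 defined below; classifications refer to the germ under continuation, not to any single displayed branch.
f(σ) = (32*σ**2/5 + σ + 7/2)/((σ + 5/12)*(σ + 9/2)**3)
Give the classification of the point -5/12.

The point is a pole of order 1.

The denominator factor σ + 5/12 vanishes at -5/12 and appears to the power 1; the numerator there equals 151/36, nonzero, and no other factor vanishes.
Hence a pole whose order is the multiplicity, 1.
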